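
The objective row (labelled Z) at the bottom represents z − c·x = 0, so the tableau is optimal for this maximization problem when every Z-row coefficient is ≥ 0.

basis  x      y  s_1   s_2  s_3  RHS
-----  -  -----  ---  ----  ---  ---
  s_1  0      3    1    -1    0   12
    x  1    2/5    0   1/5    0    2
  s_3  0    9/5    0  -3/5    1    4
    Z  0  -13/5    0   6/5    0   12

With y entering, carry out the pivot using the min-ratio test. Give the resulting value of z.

Ratio test on column y — row 1: 12/3 = 4; row 2: 2/(2/5) = 5; row 3: 4/(9/5) = 20/9. Minimum is 20/9 at row 3 (s_3 leaves); pivot element 9/5.
Pivot on row 3; the Z-row RHS becomes 12 − (-13/5)·(20/9) = 160/9.

160/9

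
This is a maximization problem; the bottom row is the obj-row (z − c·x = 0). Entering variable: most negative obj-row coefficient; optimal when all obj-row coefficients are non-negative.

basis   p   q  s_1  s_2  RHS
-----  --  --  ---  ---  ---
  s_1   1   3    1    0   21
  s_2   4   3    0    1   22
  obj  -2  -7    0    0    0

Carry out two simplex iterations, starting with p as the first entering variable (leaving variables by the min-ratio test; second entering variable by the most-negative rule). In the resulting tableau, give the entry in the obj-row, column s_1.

22/9

Ratio test on column p — row 1: 21/1 = 21; row 2: 22/4 = 11/2. Minimum is 11/2 at row 2 (s_2 leaves); pivot element 4.
Divide row 2 by 4; eliminate column p from the other rows.
Second iteration: most negative obj-row entry is -11/2 in column q, so q enters.
Ratio test on column q — row 1: (31/2)/(9/4) = 62/9; row 2: (11/2)/(3/4) = 22/3. Minimum is 62/9 at row 1 (s_1 leaves); pivot element 9/4.
Divide row 1 by 9/4; eliminate column q from the other rows.
After both pivots, the entry at the obj-row, column s_1 is 22/9.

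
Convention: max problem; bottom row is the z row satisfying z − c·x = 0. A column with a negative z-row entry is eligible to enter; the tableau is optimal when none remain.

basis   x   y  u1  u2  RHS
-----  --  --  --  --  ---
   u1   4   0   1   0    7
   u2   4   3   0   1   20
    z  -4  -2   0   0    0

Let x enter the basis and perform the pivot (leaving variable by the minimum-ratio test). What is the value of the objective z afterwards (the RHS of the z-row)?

7

Ratio test on column x — row 1: 7/4 = 7/4; row 2: 20/4 = 5. Minimum is 7/4 at row 1 (u1 leaves); pivot element 4.
Pivot on row 1; the z-row RHS becomes 0 − (-4)·(7/4) = 7.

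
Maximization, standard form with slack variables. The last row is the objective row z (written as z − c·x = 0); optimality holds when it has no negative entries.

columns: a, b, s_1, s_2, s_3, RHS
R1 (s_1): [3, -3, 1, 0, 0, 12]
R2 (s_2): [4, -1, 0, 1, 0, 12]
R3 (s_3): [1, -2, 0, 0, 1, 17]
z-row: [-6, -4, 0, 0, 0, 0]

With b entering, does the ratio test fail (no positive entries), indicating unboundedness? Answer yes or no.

Every constraint-row entry in column b is ≤ 0, so increasing b is unbounded.

yes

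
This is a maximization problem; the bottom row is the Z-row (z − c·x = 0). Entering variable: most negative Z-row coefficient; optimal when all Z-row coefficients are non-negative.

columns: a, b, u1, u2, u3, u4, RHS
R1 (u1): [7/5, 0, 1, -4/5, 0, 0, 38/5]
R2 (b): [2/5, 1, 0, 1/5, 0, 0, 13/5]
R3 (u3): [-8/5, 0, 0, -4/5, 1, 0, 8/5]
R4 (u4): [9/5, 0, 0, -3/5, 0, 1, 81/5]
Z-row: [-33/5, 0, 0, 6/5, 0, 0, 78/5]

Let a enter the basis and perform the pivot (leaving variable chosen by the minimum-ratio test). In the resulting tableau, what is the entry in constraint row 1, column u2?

-4/7

Ratio test on column a — row 1: (38/5)/(7/5) = 38/7; row 2: (13/5)/(2/5) = 13/2; row 3: entry -8/5 ≤ 0; row 4: (81/5)/(9/5) = 9. Minimum is 38/7 at row 1 (u1 leaves); pivot element 7/5.
Divide row 1 by 7/5; eliminate column a from the other rows.
In the new row 1, the u2 entry is the old entry divided by the pivot: (-4/5)/(7/5) = -4/7.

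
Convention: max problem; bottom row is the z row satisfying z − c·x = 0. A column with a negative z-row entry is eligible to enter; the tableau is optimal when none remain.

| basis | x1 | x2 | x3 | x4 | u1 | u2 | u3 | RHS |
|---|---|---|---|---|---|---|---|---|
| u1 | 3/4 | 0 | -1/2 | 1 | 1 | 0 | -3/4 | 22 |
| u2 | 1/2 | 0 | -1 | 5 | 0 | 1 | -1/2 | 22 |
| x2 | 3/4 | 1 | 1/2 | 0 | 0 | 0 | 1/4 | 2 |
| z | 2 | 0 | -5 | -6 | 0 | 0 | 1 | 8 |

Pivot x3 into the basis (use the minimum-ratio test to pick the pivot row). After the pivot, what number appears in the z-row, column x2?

10

Ratio test on column x3 — row 1: entry -1/2 ≤ 0; row 2: entry -1 ≤ 0; row 3: 2/(1/2) = 4. Minimum is 4 at row 3 (x2 leaves); pivot element 1/2.
Divide row 3 by 1/2; eliminate column x3 from the other rows.
z-row update in column x2: 0 − (-5)·2 = 10.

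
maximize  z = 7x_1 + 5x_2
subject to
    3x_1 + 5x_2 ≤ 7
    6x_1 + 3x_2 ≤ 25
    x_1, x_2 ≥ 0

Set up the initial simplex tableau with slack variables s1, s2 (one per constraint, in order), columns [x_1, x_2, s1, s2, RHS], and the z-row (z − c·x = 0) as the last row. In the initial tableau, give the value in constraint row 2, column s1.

Slack s1 belongs to constraint 1; its column is the unit vector e_1, so the entry in row 2 is 0.

0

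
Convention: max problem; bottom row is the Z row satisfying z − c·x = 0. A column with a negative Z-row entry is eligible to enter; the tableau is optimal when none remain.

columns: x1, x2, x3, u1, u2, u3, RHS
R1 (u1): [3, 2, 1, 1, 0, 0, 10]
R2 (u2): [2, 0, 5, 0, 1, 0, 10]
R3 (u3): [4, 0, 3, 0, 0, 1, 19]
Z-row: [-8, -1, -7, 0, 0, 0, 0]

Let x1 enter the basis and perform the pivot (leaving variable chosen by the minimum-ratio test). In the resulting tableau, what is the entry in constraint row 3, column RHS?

Ratio test on column x1 — row 1: 10/3 = 10/3; row 2: 10/2 = 5; row 3: 19/4 = 19/4. Minimum is 10/3 at row 1 (u1 leaves); pivot element 3.
Divide row 1 by 3; eliminate column x1 from the other rows.
Row 3 update in column RHS: 19 − 4·(10/3) = 17/3.

17/3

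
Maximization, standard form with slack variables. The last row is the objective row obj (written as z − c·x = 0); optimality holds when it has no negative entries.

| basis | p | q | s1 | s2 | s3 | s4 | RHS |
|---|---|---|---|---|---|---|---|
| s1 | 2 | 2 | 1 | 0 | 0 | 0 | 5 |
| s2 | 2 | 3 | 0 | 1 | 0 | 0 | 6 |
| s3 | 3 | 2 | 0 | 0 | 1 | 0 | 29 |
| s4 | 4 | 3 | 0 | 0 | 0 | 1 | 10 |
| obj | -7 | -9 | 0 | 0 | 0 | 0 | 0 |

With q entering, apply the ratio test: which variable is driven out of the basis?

Column q entries and ratios — s1: 5/2 = 5/2; s2: 6/3 = 2; s3: 29/2 = 29/2; s4: 10/3 = 10/3.
Smallest ratio is 2 in the row of s2, so s2 leaves.

s2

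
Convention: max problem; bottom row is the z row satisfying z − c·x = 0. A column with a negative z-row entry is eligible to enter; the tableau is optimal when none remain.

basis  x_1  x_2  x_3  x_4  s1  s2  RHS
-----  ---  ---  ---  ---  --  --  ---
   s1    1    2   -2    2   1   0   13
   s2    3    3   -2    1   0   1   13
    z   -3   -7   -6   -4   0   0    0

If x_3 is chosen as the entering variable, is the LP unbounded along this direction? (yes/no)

yes

Every constraint-row entry in column x_3 is ≤ 0, so increasing x_3 is unbounded.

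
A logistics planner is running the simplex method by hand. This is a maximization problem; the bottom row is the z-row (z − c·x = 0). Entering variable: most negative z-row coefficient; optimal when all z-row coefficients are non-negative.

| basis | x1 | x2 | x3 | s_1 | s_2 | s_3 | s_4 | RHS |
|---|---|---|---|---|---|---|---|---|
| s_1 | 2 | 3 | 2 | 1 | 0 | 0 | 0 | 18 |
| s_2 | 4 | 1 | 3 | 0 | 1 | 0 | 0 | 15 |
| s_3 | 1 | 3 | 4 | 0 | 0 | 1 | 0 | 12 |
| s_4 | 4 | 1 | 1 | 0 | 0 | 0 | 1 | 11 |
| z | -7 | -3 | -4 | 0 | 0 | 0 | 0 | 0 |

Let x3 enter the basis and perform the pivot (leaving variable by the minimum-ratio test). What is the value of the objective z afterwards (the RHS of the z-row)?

12

Ratio test on column x3 — row 1: 18/2 = 9; row 2: 15/3 = 5; row 3: 12/4 = 3; row 4: 11/1 = 11. Minimum is 3 at row 3 (s_3 leaves); pivot element 4.
Pivot on row 3; the z-row RHS becomes 0 − (-4)·3 = 12.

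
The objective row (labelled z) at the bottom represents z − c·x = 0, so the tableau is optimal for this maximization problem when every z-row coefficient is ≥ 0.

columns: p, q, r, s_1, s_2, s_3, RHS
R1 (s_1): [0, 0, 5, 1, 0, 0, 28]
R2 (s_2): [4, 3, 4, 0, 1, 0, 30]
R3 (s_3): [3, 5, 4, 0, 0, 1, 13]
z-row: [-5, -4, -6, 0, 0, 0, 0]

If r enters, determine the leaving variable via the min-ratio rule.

s_3

Column r entries and ratios — s_1: 28/5 = 28/5; s_2: 30/4 = 15/2; s_3: 13/4 = 13/4.
Smallest ratio is 13/4 in the row of s_3, so s_3 leaves.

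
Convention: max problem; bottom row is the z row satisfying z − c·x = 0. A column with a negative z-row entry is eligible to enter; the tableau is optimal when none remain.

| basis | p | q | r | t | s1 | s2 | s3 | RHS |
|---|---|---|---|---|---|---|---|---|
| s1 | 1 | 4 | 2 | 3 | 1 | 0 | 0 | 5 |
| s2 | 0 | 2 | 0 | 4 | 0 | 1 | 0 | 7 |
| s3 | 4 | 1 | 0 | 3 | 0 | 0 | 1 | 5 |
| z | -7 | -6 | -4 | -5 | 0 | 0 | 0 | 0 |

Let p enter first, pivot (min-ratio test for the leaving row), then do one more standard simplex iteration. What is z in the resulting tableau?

Ratio test on column p — row 1: 5/1 = 5; row 2: entry 0 ≤ 0; row 3: 5/4 = 5/4. Minimum is 5/4 at row 3 (s3 leaves); pivot element 4.
Pivot on row 3; the z-row RHS becomes 0 − (-7)·(5/4) = 35/4.
Next entering variable (most negative z-row entry -17/4): q.
Ratio test on column q — row 1: (15/4)/(15/4) = 1; row 2: 7/2 = 7/2; row 3: (5/4)/(1/4) = 5. Minimum is 1 at row 1 (s1 leaves); pivot element 15/4.
After the second pivot the z-row RHS is 35/4 − (-17/4)·1 = 13.

13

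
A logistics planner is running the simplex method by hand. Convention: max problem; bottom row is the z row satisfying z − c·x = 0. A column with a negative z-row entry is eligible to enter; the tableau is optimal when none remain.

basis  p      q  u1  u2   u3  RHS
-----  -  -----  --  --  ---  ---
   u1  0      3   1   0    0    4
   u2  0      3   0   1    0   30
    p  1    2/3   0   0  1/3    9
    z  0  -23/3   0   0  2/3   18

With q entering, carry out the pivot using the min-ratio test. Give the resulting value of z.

254/9

Ratio test on column q — row 1: 4/3 = 4/3; row 2: 30/3 = 10; row 3: 9/(2/3) = 27/2. Minimum is 4/3 at row 1 (u1 leaves); pivot element 3.
Pivot on row 1; the z-row RHS becomes 18 − (-23/3)·(4/3) = 254/9.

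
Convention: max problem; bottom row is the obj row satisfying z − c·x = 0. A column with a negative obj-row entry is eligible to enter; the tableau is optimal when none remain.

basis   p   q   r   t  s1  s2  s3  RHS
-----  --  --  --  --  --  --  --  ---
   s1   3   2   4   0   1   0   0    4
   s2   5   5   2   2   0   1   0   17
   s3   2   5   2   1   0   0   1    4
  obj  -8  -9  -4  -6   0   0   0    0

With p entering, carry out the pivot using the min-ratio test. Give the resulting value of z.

32/3

Ratio test on column p — row 1: 4/3 = 4/3; row 2: 17/5 = 17/5; row 3: 4/2 = 2. Minimum is 4/3 at row 1 (s1 leaves); pivot element 3.
Pivot on row 1; the obj-row RHS becomes 0 − (-8)·(4/3) = 32/3.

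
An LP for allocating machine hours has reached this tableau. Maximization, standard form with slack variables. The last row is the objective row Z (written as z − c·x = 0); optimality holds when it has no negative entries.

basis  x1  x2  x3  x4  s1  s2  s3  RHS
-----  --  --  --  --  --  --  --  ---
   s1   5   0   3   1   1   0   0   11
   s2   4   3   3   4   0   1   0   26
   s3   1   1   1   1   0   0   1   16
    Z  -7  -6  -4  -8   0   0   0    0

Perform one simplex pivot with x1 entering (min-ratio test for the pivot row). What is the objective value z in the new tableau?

77/5

Ratio test on column x1 — row 1: 11/5 = 11/5; row 2: 26/4 = 13/2; row 3: 16/1 = 16. Minimum is 11/5 at row 1 (s1 leaves); pivot element 5.
Pivot on row 1; the Z-row RHS becomes 0 − (-7)·(11/5) = 77/5.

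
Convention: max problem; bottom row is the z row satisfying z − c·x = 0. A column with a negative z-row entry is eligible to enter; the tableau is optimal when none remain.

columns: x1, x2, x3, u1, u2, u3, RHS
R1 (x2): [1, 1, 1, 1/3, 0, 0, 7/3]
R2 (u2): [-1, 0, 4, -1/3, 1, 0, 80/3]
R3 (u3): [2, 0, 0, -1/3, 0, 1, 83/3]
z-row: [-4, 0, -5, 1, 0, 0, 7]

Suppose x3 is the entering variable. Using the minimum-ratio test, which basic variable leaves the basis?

Column x3 entries and ratios — x2: (7/3)/1 = 7/3; u2: (80/3)/4 = 20/3; u3: 0 ≤ 0, skip.
Smallest ratio is 7/3 in the row of x2, so x2 leaves.

x2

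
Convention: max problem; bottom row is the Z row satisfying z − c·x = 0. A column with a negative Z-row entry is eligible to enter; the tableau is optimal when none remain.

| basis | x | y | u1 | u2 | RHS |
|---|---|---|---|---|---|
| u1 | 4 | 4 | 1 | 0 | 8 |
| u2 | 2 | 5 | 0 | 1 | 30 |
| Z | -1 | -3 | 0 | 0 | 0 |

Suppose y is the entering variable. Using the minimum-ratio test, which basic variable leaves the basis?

Column y entries and ratios — u1: 8/4 = 2; u2: 30/5 = 6.
Smallest ratio is 2 in the row of u1, so u1 leaves.

u1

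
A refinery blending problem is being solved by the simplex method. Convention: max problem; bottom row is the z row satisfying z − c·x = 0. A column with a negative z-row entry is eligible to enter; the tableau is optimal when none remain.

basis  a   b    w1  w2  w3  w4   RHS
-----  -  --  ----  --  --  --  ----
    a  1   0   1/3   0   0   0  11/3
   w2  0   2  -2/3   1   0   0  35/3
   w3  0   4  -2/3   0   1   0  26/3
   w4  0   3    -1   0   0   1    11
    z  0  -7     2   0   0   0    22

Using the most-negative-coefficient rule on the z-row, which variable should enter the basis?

Negative z-row entries: b: -7.
The most negative is -7 in column b, so b enters.

b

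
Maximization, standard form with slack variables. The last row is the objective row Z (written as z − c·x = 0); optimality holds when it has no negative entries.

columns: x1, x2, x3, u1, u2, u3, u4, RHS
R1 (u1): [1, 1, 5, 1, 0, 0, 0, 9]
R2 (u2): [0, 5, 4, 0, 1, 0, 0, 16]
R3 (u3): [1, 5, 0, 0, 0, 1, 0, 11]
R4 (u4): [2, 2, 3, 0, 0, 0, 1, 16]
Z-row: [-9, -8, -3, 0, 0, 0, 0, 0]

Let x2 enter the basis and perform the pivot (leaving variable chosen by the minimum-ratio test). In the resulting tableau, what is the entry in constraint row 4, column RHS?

58/5

Ratio test on column x2 — row 1: 9/1 = 9; row 2: 16/5 = 16/5; row 3: 11/5 = 11/5; row 4: 16/2 = 8. Minimum is 11/5 at row 3 (u3 leaves); pivot element 5.
Divide row 3 by 5; eliminate column x2 from the other rows.
Row 4 update in column RHS: 16 − 2·(11/5) = 58/5.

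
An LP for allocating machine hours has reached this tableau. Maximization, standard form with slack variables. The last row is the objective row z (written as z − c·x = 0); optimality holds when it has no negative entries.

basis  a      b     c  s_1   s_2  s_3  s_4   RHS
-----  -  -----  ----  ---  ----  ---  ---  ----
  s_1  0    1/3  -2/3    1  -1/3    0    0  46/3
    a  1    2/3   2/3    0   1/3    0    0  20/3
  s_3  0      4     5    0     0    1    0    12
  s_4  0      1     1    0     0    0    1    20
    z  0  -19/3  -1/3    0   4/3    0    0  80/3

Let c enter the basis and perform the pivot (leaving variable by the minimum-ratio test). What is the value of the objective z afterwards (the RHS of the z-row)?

Ratio test on column c — row 1: entry -2/3 ≤ 0; row 2: (20/3)/(2/3) = 10; row 3: 12/5 = 12/5; row 4: 20/1 = 20. Minimum is 12/5 at row 3 (s_3 leaves); pivot element 5.
Pivot on row 3; the z-row RHS becomes 80/3 − (-1/3)·(12/5) = 412/15.

412/15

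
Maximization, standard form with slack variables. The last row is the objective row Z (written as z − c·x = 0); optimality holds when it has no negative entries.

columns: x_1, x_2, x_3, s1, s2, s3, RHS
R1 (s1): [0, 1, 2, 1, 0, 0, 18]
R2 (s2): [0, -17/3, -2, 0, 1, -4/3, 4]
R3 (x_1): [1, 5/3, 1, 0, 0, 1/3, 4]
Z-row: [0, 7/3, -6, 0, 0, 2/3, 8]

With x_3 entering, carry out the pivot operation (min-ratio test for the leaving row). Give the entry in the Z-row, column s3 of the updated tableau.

8/3

Ratio test on column x_3 — row 1: 18/2 = 9; row 2: entry -2 ≤ 0; row 3: 4/1 = 4. Minimum is 4 at row 3 (x_1 leaves); pivot element 1.
Divide row 3 by 1; eliminate column x_3 from the other rows.
Z-row update in column s3: 2/3 − (-6)·(1/3) = 8/3.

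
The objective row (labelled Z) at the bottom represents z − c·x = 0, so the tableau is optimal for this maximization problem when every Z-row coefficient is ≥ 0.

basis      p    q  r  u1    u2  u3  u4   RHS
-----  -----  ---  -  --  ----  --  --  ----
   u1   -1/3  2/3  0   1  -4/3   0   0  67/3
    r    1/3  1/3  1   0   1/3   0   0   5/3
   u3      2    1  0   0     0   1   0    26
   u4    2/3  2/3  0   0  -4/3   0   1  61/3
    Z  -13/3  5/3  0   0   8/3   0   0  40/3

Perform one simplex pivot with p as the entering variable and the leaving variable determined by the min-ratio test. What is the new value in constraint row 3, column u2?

Ratio test on column p — row 1: entry -1/3 ≤ 0; row 2: (5/3)/(1/3) = 5; row 3: 26/2 = 13; row 4: (61/3)/(2/3) = 61/2. Minimum is 5 at row 2 (r leaves); pivot element 1/3.
Divide row 2 by 1/3; eliminate column p from the other rows.
Row 3 update in column u2: 0 − 2·1 = -2.

-2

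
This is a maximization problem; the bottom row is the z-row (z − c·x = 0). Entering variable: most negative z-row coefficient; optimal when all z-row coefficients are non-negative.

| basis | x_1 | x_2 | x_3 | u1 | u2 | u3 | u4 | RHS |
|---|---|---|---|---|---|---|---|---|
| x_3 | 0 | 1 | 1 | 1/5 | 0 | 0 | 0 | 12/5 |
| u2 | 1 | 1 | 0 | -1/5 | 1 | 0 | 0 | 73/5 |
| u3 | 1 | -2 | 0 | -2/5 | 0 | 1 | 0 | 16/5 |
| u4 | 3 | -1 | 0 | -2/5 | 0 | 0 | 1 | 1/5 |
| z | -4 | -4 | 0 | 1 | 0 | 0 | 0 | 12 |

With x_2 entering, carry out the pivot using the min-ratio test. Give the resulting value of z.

Ratio test on column x_2 — row 1: (12/5)/1 = 12/5; row 2: (73/5)/1 = 73/5; row 3: entry -2 ≤ 0; row 4: entry -1 ≤ 0. Minimum is 12/5 at row 1 (x_3 leaves); pivot element 1.
Pivot on row 1; the z-row RHS becomes 12 − (-4)·(12/5) = 108/5.

108/5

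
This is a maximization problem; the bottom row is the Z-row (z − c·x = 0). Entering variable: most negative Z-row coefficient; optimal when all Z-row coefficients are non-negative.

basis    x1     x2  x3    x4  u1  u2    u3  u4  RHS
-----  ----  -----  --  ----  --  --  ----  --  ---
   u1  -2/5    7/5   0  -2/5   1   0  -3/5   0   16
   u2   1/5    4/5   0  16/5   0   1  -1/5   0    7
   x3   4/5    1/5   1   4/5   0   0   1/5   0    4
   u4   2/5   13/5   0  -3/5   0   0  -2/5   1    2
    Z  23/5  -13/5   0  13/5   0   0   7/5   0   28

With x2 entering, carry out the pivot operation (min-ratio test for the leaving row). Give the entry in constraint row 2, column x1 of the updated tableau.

Ratio test on column x2 — row 1: 16/(7/5) = 80/7; row 2: 7/(4/5) = 35/4; row 3: 4/(1/5) = 20; row 4: 2/(13/5) = 10/13. Minimum is 10/13 at row 4 (u4 leaves); pivot element 13/5.
Divide row 4 by 13/5; eliminate column x2 from the other rows.
Row 2 update in column x1: 1/5 − (4/5)·(2/13) = 1/13.

1/13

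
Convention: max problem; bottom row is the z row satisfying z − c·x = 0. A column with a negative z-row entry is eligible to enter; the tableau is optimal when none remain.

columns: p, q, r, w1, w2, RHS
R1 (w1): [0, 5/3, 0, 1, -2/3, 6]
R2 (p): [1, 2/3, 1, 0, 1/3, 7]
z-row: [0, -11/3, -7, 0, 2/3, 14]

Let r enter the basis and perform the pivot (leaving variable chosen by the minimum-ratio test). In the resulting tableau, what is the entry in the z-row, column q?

1

Ratio test on column r — row 1: entry 0 ≤ 0; row 2: 7/1 = 7. Minimum is 7 at row 2 (p leaves); pivot element 1.
Divide row 2 by 1; eliminate column r from the other rows.
z-row update in column q: -11/3 − (-7)·(2/3) = 1.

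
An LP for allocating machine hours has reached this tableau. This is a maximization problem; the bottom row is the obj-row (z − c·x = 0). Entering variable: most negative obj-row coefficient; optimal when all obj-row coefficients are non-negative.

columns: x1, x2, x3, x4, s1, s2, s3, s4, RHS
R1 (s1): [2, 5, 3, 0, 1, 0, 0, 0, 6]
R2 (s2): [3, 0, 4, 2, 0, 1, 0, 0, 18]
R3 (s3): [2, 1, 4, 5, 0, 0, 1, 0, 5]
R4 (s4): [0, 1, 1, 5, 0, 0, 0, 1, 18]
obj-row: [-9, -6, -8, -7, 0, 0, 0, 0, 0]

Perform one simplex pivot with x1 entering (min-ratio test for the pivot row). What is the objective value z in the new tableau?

45/2

Ratio test on column x1 — row 1: 6/2 = 3; row 2: 18/3 = 6; row 3: 5/2 = 5/2; row 4: entry 0 ≤ 0. Minimum is 5/2 at row 3 (s3 leaves); pivot element 2.
Pivot on row 3; the obj-row RHS becomes 0 − (-9)·(5/2) = 45/2.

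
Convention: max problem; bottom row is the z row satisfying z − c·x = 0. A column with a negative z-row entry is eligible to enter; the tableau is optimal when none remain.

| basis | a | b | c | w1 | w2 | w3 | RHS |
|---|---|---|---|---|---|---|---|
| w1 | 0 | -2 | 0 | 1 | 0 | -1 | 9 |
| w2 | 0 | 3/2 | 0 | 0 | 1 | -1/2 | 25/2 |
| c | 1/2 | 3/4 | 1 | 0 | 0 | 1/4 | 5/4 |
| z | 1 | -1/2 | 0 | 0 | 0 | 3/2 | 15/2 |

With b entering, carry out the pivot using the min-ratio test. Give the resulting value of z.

Ratio test on column b — row 1: entry -2 ≤ 0; row 2: (25/2)/(3/2) = 25/3; row 3: (5/4)/(3/4) = 5/3. Minimum is 5/3 at row 3 (c leaves); pivot element 3/4.
Pivot on row 3; the z-row RHS becomes 15/2 − (-1/2)·(5/3) = 25/3.

25/3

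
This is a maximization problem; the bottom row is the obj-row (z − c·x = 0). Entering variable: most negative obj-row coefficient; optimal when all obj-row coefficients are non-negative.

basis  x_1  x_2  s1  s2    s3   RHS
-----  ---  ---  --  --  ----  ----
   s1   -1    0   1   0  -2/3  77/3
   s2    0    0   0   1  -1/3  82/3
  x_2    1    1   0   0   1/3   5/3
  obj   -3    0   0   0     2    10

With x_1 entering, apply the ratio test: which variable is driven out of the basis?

Column x_1 entries and ratios — s1: -1 ≤ 0, skip; s2: 0 ≤ 0, skip; x_2: (5/3)/1 = 5/3.
Smallest ratio is 5/3 in the row of x_2, so x_2 leaves.

x_2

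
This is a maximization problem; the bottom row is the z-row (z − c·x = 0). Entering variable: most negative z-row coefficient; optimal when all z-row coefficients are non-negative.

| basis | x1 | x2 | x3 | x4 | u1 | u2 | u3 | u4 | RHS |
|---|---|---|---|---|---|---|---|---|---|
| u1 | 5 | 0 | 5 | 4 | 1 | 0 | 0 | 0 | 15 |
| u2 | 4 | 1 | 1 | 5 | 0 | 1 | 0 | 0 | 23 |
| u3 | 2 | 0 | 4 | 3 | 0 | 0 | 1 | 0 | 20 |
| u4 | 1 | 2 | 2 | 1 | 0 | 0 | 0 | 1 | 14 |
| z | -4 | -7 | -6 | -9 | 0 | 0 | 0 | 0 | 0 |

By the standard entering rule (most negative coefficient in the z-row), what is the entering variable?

Negative z-row entries: x1: -4, x2: -7, x3: -6, x4: -9.
The most negative is -9 in column x4, so x4 enters.

x4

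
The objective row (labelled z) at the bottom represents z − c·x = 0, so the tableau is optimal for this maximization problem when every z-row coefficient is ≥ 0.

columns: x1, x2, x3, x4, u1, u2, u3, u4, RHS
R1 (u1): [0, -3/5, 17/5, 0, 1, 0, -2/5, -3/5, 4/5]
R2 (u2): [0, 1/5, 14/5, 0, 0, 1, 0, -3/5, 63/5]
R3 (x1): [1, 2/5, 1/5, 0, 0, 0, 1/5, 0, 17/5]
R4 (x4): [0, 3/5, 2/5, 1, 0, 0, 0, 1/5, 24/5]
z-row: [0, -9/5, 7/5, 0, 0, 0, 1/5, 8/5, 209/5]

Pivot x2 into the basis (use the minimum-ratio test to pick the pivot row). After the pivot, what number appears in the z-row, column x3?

Ratio test on column x2 — row 1: entry -3/5 ≤ 0; row 2: (63/5)/(1/5) = 63; row 3: (17/5)/(2/5) = 17/2; row 4: (24/5)/(3/5) = 8. Minimum is 8 at row 4 (x4 leaves); pivot element 3/5.
Divide row 4 by 3/5; eliminate column x2 from the other rows.
z-row update in column x3: 7/5 − (-9/5)·(2/3) = 13/5.

13/5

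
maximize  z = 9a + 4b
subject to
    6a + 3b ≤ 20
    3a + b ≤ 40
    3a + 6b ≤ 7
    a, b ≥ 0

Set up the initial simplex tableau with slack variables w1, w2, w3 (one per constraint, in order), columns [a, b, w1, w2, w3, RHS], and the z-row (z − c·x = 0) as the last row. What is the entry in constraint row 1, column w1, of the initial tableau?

Slack w1 belongs to constraint 1; its column is the unit vector e_1, so the entry in row 1 is 1.

1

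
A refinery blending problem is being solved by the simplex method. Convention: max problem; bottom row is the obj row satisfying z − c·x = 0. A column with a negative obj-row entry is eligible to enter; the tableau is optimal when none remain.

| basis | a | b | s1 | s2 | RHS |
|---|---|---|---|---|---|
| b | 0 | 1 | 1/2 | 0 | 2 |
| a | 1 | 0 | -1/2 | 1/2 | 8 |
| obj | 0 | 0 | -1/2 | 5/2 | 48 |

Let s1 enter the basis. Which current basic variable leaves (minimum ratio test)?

Column s1 entries and ratios — b: 2/(1/2) = 4; a: -1/2 ≤ 0, skip.
Smallest ratio is 4 in the row of b, so b leaves.

b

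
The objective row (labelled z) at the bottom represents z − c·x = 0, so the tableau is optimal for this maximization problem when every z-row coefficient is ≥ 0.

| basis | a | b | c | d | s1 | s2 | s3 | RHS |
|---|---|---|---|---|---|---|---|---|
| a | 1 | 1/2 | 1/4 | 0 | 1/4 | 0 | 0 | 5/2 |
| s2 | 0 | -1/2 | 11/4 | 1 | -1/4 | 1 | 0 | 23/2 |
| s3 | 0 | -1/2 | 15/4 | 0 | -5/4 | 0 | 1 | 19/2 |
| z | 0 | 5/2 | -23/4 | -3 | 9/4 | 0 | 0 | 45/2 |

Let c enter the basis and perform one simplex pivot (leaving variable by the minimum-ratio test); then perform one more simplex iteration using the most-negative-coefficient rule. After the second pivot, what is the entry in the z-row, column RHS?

152/3

Ratio test on column c — row 1: (5/2)/(1/4) = 10; row 2: (23/2)/(11/4) = 46/11; row 3: (19/2)/(15/4) = 38/15. Minimum is 38/15 at row 3 (s3 leaves); pivot element 15/4.
Divide row 3 by 15/4; eliminate column c from the other rows.
Second iteration: most negative z-row entry is -3 in column d, so d enters.
Ratio test on column d — row 1: entry 0 ≤ 0; row 2: (68/15)/1 = 68/15; row 3: entry 0 ≤ 0. Minimum is 68/15 at row 2 (s2 leaves); pivot element 1.
Divide row 2 by 1; eliminate column d from the other rows.
After both pivots, the entry at the z-row, column RHS is 152/3.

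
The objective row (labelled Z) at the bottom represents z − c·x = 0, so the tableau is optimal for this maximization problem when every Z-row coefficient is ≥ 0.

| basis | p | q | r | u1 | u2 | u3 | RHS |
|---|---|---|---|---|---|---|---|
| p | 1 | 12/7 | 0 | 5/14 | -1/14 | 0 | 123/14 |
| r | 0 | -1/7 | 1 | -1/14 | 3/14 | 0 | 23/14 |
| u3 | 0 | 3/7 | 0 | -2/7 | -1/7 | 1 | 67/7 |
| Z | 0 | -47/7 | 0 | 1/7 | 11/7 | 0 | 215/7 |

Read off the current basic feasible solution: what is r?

r is basic (row 2); its value is the RHS of that row, 23/14.

23/14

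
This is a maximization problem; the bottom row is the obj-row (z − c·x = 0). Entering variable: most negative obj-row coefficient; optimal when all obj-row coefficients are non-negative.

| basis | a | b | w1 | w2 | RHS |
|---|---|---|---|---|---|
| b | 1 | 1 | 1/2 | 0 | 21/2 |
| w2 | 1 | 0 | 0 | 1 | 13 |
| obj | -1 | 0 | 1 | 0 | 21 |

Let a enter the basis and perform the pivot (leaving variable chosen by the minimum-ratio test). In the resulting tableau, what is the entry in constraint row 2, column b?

-1

Ratio test on column a — row 1: (21/2)/1 = 21/2; row 2: 13/1 = 13. Minimum is 21/2 at row 1 (b leaves); pivot element 1.
Divide row 1 by 1; eliminate column a from the other rows.
Row 2 update in column b: 0 − 1·1 = -1.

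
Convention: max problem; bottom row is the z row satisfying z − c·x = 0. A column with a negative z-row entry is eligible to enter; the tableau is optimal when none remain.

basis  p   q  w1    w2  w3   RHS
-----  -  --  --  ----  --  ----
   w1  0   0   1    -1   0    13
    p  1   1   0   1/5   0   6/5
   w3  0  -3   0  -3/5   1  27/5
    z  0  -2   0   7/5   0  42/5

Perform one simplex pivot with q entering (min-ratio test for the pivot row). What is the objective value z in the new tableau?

Ratio test on column q — row 1: entry 0 ≤ 0; row 2: (6/5)/1 = 6/5; row 3: entry -3 ≤ 0. Minimum is 6/5 at row 2 (p leaves); pivot element 1.
Pivot on row 2; the z-row RHS becomes 42/5 − (-2)·(6/5) = 54/5.

54/5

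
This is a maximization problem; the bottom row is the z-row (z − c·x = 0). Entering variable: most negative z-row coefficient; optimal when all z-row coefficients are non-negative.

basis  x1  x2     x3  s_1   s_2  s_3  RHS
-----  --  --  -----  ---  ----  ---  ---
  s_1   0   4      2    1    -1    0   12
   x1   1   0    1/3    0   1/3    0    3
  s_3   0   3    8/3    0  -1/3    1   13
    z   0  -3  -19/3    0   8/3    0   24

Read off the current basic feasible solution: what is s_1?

s_1 is basic (row 1); its value is the RHS of that row, 12.

12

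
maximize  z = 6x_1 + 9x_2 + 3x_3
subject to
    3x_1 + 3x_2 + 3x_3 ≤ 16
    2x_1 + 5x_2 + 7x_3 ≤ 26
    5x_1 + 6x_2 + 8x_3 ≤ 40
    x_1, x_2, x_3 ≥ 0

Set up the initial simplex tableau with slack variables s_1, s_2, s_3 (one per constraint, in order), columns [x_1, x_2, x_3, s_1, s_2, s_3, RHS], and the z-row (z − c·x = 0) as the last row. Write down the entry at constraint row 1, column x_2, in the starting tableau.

Constraint 1 has coefficient 3 on x_2.

3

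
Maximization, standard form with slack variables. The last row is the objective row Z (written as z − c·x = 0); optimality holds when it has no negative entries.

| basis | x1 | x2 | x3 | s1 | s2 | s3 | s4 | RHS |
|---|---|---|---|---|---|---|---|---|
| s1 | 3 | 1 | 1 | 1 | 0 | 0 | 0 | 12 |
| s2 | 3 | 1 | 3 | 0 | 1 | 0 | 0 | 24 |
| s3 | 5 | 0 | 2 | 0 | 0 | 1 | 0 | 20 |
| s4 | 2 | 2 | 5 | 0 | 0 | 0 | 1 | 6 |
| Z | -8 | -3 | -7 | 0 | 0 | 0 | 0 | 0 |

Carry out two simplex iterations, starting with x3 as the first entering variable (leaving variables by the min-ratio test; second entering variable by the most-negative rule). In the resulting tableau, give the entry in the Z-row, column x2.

Ratio test on column x3 — row 1: 12/1 = 12; row 2: 24/3 = 8; row 3: 20/2 = 10; row 4: 6/5 = 6/5. Minimum is 6/5 at row 4 (s4 leaves); pivot element 5.
Divide row 4 by 5; eliminate column x3 from the other rows.
Second iteration: most negative Z-row entry is -26/5 in column x1, so x1 enters.
Ratio test on column x1 — row 1: (54/5)/(13/5) = 54/13; row 2: (102/5)/(9/5) = 34/3; row 3: (88/5)/(21/5) = 88/21; row 4: (6/5)/(2/5) = 3. Minimum is 3 at row 4 (x3 leaves); pivot element 2/5.
Divide row 4 by 2/5; eliminate column x1 from the other rows.
After both pivots, the entry at the Z-row, column x2 is 5.

5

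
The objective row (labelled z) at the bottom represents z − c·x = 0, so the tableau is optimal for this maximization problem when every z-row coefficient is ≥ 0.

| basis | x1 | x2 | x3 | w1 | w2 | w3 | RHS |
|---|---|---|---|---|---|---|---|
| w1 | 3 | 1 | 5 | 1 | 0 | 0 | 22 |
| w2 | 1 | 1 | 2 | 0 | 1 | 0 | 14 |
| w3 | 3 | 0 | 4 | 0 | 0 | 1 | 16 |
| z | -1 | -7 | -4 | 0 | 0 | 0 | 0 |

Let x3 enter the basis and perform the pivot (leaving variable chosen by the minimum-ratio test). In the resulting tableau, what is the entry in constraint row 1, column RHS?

Ratio test on column x3 — row 1: 22/5 = 22/5; row 2: 14/2 = 7; row 3: 16/4 = 4. Minimum is 4 at row 3 (w3 leaves); pivot element 4.
Divide row 3 by 4; eliminate column x3 from the other rows.
Row 1 update in column RHS: 22 − 5·4 = 2.

2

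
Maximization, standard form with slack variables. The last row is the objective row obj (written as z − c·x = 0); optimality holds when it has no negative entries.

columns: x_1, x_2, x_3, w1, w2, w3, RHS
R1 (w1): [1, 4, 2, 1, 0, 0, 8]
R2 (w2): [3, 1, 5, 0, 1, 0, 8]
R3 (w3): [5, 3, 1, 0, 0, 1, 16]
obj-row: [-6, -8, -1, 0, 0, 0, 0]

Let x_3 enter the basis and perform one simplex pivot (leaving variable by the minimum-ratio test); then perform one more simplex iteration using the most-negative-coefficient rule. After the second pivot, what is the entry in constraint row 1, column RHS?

4/3

Ratio test on column x_3 — row 1: 8/2 = 4; row 2: 8/5 = 8/5; row 3: 16/1 = 16. Minimum is 8/5 at row 2 (w2 leaves); pivot element 5.
Divide row 2 by 5; eliminate column x_3 from the other rows.
Second iteration: most negative obj-row entry is -39/5 in column x_2, so x_2 enters.
Ratio test on column x_2 — row 1: (24/5)/(18/5) = 4/3; row 2: (8/5)/(1/5) = 8; row 3: (72/5)/(14/5) = 36/7. Minimum is 4/3 at row 1 (w1 leaves); pivot element 18/5.
Divide row 1 by 18/5; eliminate column x_2 from the other rows.
After both pivots, the entry at constraint row 1, column RHS is 4/3.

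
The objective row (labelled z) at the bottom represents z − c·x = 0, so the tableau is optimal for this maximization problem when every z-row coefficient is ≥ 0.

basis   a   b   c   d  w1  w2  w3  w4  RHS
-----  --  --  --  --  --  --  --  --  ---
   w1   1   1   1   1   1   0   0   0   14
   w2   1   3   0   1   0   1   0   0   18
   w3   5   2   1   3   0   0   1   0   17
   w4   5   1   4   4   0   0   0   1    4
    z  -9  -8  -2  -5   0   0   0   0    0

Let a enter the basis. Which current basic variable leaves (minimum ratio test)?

Column a entries and ratios — w1: 14/1 = 14; w2: 18/1 = 18; w3: 17/5 = 17/5; w4: 4/5 = 4/5.
Smallest ratio is 4/5 in the row of w4, so w4 leaves.

w4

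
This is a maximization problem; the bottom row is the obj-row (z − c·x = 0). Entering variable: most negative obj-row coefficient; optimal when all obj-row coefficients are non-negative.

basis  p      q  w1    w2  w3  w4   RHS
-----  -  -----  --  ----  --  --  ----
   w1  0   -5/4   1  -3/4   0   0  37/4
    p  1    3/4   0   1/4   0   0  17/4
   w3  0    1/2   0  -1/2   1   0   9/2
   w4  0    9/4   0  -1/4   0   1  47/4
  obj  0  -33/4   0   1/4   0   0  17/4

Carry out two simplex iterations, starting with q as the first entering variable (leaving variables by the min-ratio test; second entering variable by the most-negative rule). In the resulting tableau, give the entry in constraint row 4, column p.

Ratio test on column q — row 1: entry -5/4 ≤ 0; row 2: (17/4)/(3/4) = 17/3; row 3: (9/2)/(1/2) = 9; row 4: (47/4)/(9/4) = 47/9. Minimum is 47/9 at row 4 (w4 leaves); pivot element 9/4.
Divide row 4 by 9/4; eliminate column q from the other rows.
Second iteration: most negative obj-row entry is -2/3 in column w2, so w2 enters.
Ratio test on column w2 — row 1: entry -8/9 ≤ 0; row 2: (1/3)/(1/3) = 1; row 3: entry -4/9 ≤ 0; row 4: entry -1/9 ≤ 0. Minimum is 1 at row 2 (p leaves); pivot element 1/3.
Divide row 2 by 1/3; eliminate column w2 from the other rows.
After both pivots, the entry at constraint row 4, column p is 1/3.

1/3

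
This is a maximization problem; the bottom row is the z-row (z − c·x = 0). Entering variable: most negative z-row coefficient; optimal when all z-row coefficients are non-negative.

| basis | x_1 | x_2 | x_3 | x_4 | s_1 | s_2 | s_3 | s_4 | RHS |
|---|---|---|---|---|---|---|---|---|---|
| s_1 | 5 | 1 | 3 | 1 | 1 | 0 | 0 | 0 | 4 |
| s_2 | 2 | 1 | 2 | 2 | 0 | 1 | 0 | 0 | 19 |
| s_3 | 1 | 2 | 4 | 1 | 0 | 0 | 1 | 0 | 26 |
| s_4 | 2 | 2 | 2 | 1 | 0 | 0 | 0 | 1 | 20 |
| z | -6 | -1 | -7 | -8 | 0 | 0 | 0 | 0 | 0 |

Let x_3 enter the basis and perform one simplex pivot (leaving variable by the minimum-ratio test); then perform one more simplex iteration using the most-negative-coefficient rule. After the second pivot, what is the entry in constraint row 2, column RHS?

Ratio test on column x_3 — row 1: 4/3 = 4/3; row 2: 19/2 = 19/2; row 3: 26/4 = 13/2; row 4: 20/2 = 10. Minimum is 4/3 at row 1 (s_1 leaves); pivot element 3.
Divide row 1 by 3; eliminate column x_3 from the other rows.
Second iteration: most negative z-row entry is -17/3 in column x_4, so x_4 enters.
Ratio test on column x_4 — row 1: (4/3)/(1/3) = 4; row 2: (49/3)/(4/3) = 49/4; row 3: entry -1/3 ≤ 0; row 4: (52/3)/(1/3) = 52. Minimum is 4 at row 1 (x_3 leaves); pivot element 1/3.
Divide row 1 by 1/3; eliminate column x_4 from the other rows.
After both pivots, the entry at constraint row 2, column RHS is 11.

11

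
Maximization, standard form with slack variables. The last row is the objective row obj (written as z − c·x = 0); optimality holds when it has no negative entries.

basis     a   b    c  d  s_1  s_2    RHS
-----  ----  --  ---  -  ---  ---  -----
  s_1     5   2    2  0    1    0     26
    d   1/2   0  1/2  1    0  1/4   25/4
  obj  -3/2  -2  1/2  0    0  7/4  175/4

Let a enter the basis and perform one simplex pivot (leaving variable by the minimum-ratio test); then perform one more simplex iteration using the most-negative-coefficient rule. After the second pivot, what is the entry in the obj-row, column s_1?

Ratio test on column a — row 1: 26/5 = 26/5; row 2: (25/4)/(1/2) = 25/2. Minimum is 26/5 at row 1 (s_1 leaves); pivot element 5.
Divide row 1 by 5; eliminate column a from the other rows.
Second iteration: most negative obj-row entry is -7/5 in column b, so b enters.
Ratio test on column b — row 1: (26/5)/(2/5) = 13; row 2: entry -1/5 ≤ 0. Minimum is 13 at row 1 (a leaves); pivot element 2/5.
Divide row 1 by 2/5; eliminate column b from the other rows.
After both pivots, the entry at the obj-row, column s_1 is 1.

1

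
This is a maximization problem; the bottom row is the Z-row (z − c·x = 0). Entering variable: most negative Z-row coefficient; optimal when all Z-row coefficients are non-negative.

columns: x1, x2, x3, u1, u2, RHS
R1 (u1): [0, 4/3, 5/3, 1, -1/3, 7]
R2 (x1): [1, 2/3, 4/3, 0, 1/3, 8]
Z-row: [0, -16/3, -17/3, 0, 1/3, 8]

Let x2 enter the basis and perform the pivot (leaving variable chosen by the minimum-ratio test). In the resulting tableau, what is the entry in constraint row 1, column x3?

Ratio test on column x2 — row 1: 7/(4/3) = 21/4; row 2: 8/(2/3) = 12. Minimum is 21/4 at row 1 (u1 leaves); pivot element 4/3.
Divide row 1 by 4/3; eliminate column x2 from the other rows.
In the new row 1, the x3 entry is the old entry divided by the pivot: (5/3)/(4/3) = 5/4.

5/4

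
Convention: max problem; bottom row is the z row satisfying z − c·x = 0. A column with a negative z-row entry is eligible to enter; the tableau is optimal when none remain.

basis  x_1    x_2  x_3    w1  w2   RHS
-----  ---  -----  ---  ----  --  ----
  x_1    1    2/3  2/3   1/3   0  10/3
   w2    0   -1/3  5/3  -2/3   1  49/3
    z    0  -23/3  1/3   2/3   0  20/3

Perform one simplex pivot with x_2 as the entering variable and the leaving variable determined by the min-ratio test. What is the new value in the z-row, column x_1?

Ratio test on column x_2 — row 1: (10/3)/(2/3) = 5; row 2: entry -1/3 ≤ 0. Minimum is 5 at row 1 (x_1 leaves); pivot element 2/3.
Divide row 1 by 2/3; eliminate column x_2 from the other rows.
z-row update in column x_1: 0 − (-23/3)·(3/2) = 23/2.

23/2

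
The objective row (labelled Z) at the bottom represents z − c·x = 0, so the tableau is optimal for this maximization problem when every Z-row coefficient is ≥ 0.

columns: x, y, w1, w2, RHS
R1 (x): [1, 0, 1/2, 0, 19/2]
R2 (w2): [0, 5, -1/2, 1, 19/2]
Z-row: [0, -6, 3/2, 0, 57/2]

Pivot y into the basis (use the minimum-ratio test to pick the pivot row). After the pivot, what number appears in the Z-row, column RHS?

399/10

Ratio test on column y — row 1: entry 0 ≤ 0; row 2: (19/2)/5 = 19/10. Minimum is 19/10 at row 2 (w2 leaves); pivot element 5.
Divide row 2 by 5; eliminate column y from the other rows.
Z-row update in column RHS: 57/2 − (-6)·(19/10) = 399/10.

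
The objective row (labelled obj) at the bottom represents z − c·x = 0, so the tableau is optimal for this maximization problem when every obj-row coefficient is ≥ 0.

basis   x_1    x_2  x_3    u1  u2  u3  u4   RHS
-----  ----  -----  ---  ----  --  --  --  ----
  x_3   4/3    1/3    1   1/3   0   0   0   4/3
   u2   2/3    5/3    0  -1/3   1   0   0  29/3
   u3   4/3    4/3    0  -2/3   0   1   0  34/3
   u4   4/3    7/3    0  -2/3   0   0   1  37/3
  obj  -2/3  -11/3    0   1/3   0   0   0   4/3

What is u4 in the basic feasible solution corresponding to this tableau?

u4 is basic (row 4); its value is the RHS of that row, 37/3.

37/3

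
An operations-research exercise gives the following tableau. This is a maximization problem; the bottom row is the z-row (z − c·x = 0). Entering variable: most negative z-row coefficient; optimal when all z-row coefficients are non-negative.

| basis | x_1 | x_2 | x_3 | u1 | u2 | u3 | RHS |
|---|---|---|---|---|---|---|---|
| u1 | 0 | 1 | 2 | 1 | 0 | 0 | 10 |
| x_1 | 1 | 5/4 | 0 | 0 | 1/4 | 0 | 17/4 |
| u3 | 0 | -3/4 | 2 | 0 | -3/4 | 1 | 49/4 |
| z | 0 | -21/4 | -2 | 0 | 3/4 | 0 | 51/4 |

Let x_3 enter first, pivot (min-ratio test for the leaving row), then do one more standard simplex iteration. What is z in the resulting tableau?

186/5

Ratio test on column x_3 — row 1: 10/2 = 5; row 2: entry 0 ≤ 0; row 3: (49/4)/2 = 49/8. Minimum is 5 at row 1 (u1 leaves); pivot element 2.
Pivot on row 1; the z-row RHS becomes 51/4 − (-2)·5 = 91/4.
Next entering variable (most negative z-row entry -17/4): x_2.
Ratio test on column x_2 — row 1: 5/(1/2) = 10; row 2: (17/4)/(5/4) = 17/5; row 3: entry -7/4 ≤ 0. Minimum is 17/5 at row 2 (x_1 leaves); pivot element 5/4.
After the second pivot the z-row RHS is 91/4 − (-17/4)·(17/5) = 186/5.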